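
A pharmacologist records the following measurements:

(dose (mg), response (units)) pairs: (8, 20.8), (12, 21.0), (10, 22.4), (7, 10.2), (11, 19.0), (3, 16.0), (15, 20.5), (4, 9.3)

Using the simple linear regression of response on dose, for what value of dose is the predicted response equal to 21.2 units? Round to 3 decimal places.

n = 8, Σx = 70, Σy = 139.2, Σxy = 1315.5, Σx² = 728
Sxx = Σx² − (Σx)²/n = 728 − 612.5 = 115.5
Sxy = Σxy − (Σx)(Σy)/n = 1315.5 − 1218 = 97.5
b = Sxy/Sxx = 97.5/115.5 = 0.844156
a = ȳ − b·x̄ = 17.4 − 0.844156·8.75 = 10.013636
Set a + b·x = 21.2: x = (21.2 − 10.013636) / 0.844156 = 13.251538

13.252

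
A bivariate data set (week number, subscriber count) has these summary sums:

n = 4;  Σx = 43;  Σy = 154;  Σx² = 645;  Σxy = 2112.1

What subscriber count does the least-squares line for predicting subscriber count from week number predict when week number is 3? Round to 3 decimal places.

19.137

Sxx = Σx² − (Σx)²/n = 645 − 462.25 = 182.75
Sxy = Σxy − (Σx)(Σy)/n = 2112.1 − 1655.5 = 456.6
b = Sxy/Sxx = 456.6/182.75 = 2.498495
a = ȳ − b·x̄ = 38.5 − 2.498495·10.75 = 11.641176
ŷ(3) = a + b·3 = 11.641176 + 2.498495·3 = 19.136662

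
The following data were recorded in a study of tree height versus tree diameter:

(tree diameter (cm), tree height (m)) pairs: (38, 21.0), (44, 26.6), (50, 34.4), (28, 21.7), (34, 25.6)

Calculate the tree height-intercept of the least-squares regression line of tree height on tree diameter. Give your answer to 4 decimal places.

n = 5, Σx = 194, Σy = 129.3, Σxy = 5166.4, Σx² = 7820
Sxx = Σx² − (Σx)²/n = 7820 − 7527.2 = 292.8
Sxy = Σxy − (Σx)(Σy)/n = 5166.4 − 5016.84 = 149.56
b = Sxy/Sxx = 149.56/292.8 = 0.510792
a = ȳ − b·x̄ = 25.86 − 0.510792·38.8 = 6.041257

6.0413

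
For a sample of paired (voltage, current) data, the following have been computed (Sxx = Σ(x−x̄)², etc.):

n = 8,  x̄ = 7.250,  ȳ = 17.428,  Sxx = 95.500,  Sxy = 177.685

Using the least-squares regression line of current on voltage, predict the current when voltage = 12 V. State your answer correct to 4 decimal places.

26.2657

b = Sxy/Sxx = 177.685/95.5 = 1.860576
a = ȳ − b·x̄ = 17.428 − 1.860576·7.25 = 3.938825
ŷ(12) = a + b·12 = 3.938825 + 1.860576·12 = 26.265736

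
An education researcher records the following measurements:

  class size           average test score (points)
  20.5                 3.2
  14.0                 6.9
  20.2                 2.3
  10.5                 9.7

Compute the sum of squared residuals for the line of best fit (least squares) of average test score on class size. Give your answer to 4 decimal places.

n = 4, Σx = 65.2, Σy = 22.1, Σxy = 310.51, Σx² = 1134.54, Σy² = 157.23
Sxx = Σx² − (Σx)²/n = 1134.54 − 1062.76 = 71.78
Sxy = Σxy − (Σx)(Σy)/n = 310.51 − 360.23 = -49.72
Syy = Σy² − (Σy)²/n = 157.23 − 122.1025 = 35.1275
b = Sxy/Sxx = -49.72/71.78 = -0.692672
SSE = Syy − b·Sxy = 35.1275 − (-0.692672)·(-49.72) = 0.687846

0.6878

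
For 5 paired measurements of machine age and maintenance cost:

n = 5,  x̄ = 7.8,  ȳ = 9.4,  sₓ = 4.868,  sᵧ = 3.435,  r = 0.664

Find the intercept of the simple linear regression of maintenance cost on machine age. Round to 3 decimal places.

b = r · sᵧ/sₓ = 0.664 · 3.435/4.868 = 0.468537
a = ȳ − b·x̄ = 9.4 − 0.468537·7.8 = 5.745408

5.745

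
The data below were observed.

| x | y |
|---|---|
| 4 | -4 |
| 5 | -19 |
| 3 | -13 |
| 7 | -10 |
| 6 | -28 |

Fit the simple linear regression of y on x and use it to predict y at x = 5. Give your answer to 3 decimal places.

-14.800

n = 5, Σx = 25, Σy = -74, Σxy = -388, Σx² = 135
Sxx = Σx² − (Σx)²/n = 135 − 125 = 10
Sxy = Σxy − (Σx)(Σy)/n = -388 − (-370) = -18
b = Sxy/Sxx = -18/10 = -1.8
a = ȳ − b·x̄ = -14.8 − (-1.8)·5 = -5.8
ŷ(5) = a + b·5 = -5.8 + (-1.8)·5 = -14.8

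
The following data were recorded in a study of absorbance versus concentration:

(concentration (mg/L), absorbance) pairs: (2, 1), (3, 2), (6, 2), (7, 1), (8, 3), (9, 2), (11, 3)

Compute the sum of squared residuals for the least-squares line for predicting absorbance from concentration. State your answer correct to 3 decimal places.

n = 7, Σx = 46, Σy = 14, Σxy = 102, Σx² = 364, Σy² = 32
Sxx = Σx² − (Σx)²/n = 364 − 302.285714 = 61.714286
Sxy = Σxy − (Σx)(Σy)/n = 102 − 92 = 10
Syy = Σy² − (Σy)²/n = 32 − 28 = 4
b = Sxy/Sxx = 10/61.714286 = 0.162037
SSE = Syy − b·Sxy = 4 − 0.162037·10 = 2.379630

2.380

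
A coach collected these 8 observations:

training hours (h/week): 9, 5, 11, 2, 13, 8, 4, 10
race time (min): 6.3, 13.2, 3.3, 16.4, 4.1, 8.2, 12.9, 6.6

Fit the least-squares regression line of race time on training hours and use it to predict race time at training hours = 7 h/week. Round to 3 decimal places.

9.794

n = 8, Σx = 62, Σy = 71, Σxy = 428.3, Σx² = 580
Sxx = Σx² − (Σx)²/n = 580 − 480.5 = 99.5
Sxy = Σxy − (Σx)(Σy)/n = 428.3 − 550.25 = -121.95
b = Sxy/Sxx = -121.95/99.5 = -1.225628
a = ȳ − b·x̄ = 8.875 − (-1.225628)·7.75 = 18.373618
ŷ(7) = a + b·7 = 18.373618 + (-1.225628)·7 = 9.794221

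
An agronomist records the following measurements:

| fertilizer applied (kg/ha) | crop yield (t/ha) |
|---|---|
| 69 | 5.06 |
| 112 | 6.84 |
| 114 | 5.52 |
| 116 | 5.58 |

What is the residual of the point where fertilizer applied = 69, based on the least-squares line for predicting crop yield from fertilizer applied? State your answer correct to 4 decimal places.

-0.0593

n = 4, Σx = 411, Σy = 23, Σxy = 2391.78, Σx² = 43757
Sxx = Σx² − (Σx)²/n = 43757 − 42230.25 = 1526.75
Sxy = Σxy − (Σx)(Σy)/n = 2391.78 − 2363.25 = 28.53
b = Sxy/Sxx = 28.53/1526.75 = 0.018687
a = ȳ − b·x̄ = 5.75 − 0.018687·102.75 = 3.829936
ŷ(69) = 3.829936 + 0.018687·69 = 5.119322
residual = y − ŷ = 5.06 − 5.119322 = -0.059322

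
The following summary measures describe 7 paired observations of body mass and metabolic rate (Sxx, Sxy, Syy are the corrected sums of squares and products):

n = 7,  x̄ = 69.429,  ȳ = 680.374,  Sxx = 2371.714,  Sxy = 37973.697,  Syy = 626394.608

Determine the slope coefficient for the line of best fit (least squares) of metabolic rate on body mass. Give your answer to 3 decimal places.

16.011

b = Sxy/Sxx = 37973.697/2371.714 = 16.011078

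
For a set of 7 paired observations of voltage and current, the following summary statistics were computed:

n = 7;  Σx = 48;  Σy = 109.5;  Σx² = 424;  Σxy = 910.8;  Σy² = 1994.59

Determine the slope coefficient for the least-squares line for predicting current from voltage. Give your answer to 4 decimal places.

1.6861

Sxx = Σx² − (Σx)²/n = 424 − 329.142857 = 94.857143
Sxy = Σxy − (Σx)(Σy)/n = 910.8 − 750.857143 = 159.942857
b = Sxy/Sxx = 159.942857/94.857143 = 1.686145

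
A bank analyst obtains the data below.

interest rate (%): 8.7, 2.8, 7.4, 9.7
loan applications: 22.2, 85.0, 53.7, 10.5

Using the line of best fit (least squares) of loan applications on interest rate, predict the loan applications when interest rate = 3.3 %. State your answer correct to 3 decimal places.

83.592

n = 4, Σx = 28.6, Σy = 171.4, Σxy = 930.37, Σx² = 232.38
Sxx = Σx² − (Σx)²/n = 232.38 − 204.49 = 27.89
Sxy = Σxy − (Σx)(Σy)/n = 930.37 − 1225.51 = -295.14
b = Sxy/Sxx = -295.14/27.89 = -10.582288
a = ȳ − b·x̄ = 42.85 − (-10.582288)·7.15 = 118.513356
ŷ(3.3) = a + b·3.3 = 118.513356 + (-10.582288)·3.3 = 83.591807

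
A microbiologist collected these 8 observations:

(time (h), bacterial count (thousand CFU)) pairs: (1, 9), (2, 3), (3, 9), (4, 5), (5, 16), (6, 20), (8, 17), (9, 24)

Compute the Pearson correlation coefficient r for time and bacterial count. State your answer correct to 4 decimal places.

0.8470

n = 8, Σx = 38, Σy = 103, Σxy = 614, Σx² = 236, Σy² = 1717
Sxx = Σx² − (Σx)²/n = 236 − 180.5 = 55.5
Sxy = Σxy − (Σx)(Σy)/n = 614 − 489.25 = 124.75
Syy = Σy² − (Σy)²/n = 1717 − 1326.125 = 390.875
r = Sxy/√(Sxx·Syy) = 124.75/√(21693.5625) = 124.75/147.287347 = 0.846984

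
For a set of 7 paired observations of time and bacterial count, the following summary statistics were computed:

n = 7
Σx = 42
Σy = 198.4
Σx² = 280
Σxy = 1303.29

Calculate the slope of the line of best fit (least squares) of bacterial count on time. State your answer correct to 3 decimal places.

4.032

Sxx = Σx² − (Σx)²/n = 280 − 252 = 28
Sxy = Σxy − (Σx)(Σy)/n = 1303.29 − 1190.4 = 112.89
b = Sxy/Sxx = 112.89/28 = 4.031786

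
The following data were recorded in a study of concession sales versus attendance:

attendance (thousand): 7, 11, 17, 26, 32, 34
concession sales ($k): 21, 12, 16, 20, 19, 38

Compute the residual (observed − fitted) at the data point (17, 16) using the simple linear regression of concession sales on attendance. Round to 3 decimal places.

-2.979

n = 6, Σx = 127, Σy = 126, Σxy = 2971, Σx² = 3315
Sxx = Σx² − (Σx)²/n = 3315 − 2688.166667 = 626.833333
Sxy = Σxy − (Σx)(Σy)/n = 2971 − 2667 = 304
b = Sxy/Sxx = 304/626.833333 = 0.484977
a = ȳ − b·x̄ = 21 − 0.484977·21.166667 = 10.734645
ŷ(17) = 10.734645 + 0.484977·17 = 18.979261
residual = y − ŷ = 16 − 18.979261 = -2.979261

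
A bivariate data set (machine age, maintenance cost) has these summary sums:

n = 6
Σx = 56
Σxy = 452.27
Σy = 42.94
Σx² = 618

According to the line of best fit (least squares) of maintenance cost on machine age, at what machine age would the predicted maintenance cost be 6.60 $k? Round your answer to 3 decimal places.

Sxx = Σx² − (Σx)²/n = 618 − 522.666667 = 95.333333
Sxy = Σxy − (Σx)(Σy)/n = 452.27 − 400.773333 = 51.496667
b = Sxy/Sxx = 51.496667/95.333333 = 0.540175
a = ȳ − b·x̄ = 7.156667 − 0.540175·9.333333 = 2.115035
Set a + b·x = 6.60: x = (6.60 − 2.115035) / 0.540175 = 8.302803

8.303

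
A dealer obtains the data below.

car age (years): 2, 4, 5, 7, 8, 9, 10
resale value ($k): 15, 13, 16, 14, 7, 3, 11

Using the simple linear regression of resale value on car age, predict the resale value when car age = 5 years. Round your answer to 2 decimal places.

12.86

n = 7, Σx = 45, Σy = 79, Σxy = 453, Σx² = 339
Sxx = Σx² − (Σx)²/n = 339 − 289.285714 = 49.714286
Sxy = Σxy − (Σx)(Σy)/n = 453 − 507.857143 = -54.857143
b = Sxy/Sxx = -54.857143/49.714286 = -1.103448
a = ȳ − b·x̄ = 11.285714 − (-1.103448)·6.428571 = 18.379310
ŷ(5) = a + b·5 = 18.379310 + (-1.103448)·5 = 12.862069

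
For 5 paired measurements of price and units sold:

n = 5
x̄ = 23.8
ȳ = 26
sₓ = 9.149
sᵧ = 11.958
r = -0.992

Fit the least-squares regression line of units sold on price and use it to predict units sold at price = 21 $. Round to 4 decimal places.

b = r · sᵧ/sₓ = -0.992 · 11.958/9.149 = -1.296572
a = ȳ − b·x̄ = 26 − (-1.296572)·23.8 = 56.858410
ŷ(21) = a + b·21 = 56.858410 + (-1.296572)·21 = 29.630401

29.6304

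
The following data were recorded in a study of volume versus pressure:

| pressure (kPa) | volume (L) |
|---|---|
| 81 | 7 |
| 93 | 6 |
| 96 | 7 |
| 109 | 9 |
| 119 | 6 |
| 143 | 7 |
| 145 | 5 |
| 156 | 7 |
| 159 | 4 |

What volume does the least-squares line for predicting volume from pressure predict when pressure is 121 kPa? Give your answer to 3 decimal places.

n = 9, Σx = 1101, Σy = 58, Σxy = 6946, Σx² = 141559
Sxx = Σx² − (Σx)²/n = 141559 − 134689 = 6870
Sxy = Σxy − (Σx)(Σy)/n = 6946 − 7095.333333 = -149.333333
b = Sxy/Sxx = -149.333333/6870 = -0.021737
a = ȳ − b·x̄ = 6.444444 − (-0.021737)·122.333333 = 9.103607
ŷ(121) = a + b·121 = 9.103607 + (-0.021737)·121 = 6.473427

6.473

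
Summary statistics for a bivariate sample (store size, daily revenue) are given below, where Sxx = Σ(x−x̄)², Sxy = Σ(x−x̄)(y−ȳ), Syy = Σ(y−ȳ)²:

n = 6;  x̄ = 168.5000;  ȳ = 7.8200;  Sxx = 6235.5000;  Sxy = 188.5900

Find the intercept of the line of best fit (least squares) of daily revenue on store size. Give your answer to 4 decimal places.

b = Sxy/Sxx = 188.59/6235.5 = 0.030245
a = ȳ − b·x̄ = 7.82 − 0.030245·168.5 = 2.723790

2.7238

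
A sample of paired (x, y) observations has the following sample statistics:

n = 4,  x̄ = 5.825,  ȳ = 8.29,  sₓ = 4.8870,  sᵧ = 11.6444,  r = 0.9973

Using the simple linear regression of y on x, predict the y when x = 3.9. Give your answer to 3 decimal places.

b = r · sᵧ/sₓ = 0.9973 · 11.6444/4.887 = 2.376296
a = ȳ − b·x̄ = 8.29 − 2.376296·5.825 = -5.551926
ŷ(3.9) = a + b·3.9 = -5.551926 + 2.376296·3.9 = 3.715630

3.716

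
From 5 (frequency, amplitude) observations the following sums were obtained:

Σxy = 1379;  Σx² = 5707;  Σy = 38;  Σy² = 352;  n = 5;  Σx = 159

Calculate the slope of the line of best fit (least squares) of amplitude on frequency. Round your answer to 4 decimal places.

Sxx = Σx² − (Σx)²/n = 5707 − 5056.2 = 650.8
Sxy = Σxy − (Σx)(Σy)/n = 1379 − 1208.4 = 170.6
b = Sxy/Sxx = 170.6/650.8 = 0.262139

0.2621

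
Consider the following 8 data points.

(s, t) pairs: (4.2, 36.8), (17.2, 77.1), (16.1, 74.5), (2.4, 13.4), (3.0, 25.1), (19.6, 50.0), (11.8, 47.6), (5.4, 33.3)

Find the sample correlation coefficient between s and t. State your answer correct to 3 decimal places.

n = 8, Σx = 79.7, Σy = 357.8, Σxy = 4509.09, Σx² = 1140.01, Σy² = 19533.12
Sxx = Σx² − (Σx)²/n = 1140.01 − 794.01125 = 345.99875
Sxy = Σxy − (Σx)(Σy)/n = 4509.09 − 3564.5825 = 944.5075
Syy = Σy² − (Σy)²/n = 19533.12 − 16002.605 = 3530.515
r = Sxy/√(Sxx·Syy) = 944.5075/√(1221553.776856) = 944.5075/1105.239240 = 0.854573

0.855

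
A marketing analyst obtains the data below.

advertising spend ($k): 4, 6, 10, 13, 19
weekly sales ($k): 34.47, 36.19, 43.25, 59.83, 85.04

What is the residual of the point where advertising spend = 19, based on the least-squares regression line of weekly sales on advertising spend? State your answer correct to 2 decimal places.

3.45

n = 5, Σx = 52, Σy = 258.78, Σxy = 3181.07, Σx² = 682
Sxx = Σx² − (Σx)²/n = 682 − 540.8 = 141.2
Sxy = Σxy − (Σx)(Σy)/n = 3181.07 − 2691.312 = 489.758
b = Sxy/Sxx = 489.758/141.2 = 3.468541
a = ȳ − b·x̄ = 51.756 − 3.468541·10.4 = 15.683173
ŷ(19) = 15.683173 + 3.468541·19 = 81.585453
residual = y − ŷ = 85.04 − 81.585453 = 3.454547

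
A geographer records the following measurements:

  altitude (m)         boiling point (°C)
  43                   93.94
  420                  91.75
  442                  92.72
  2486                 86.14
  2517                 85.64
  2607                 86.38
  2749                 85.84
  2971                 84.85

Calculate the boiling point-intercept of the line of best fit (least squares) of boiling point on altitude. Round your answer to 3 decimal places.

n = 8, Σx = 14235, Σy = 707.26, Σxy = 1226512.75, Σx² = 36069389
Sxx = Σx² − (Σx)²/n = 36069389 − 25329403.125 = 10739985.875
Sxy = Σxy − (Σx)(Σy)/n = 1226512.75 − 1258480.7625 = -31968.0125
b = Sxy/Sxx = -31968.0125/10739985.875 = -0.002977
a = ȳ − b·x̄ = 88.4075 − (-0.002977)·1779.375 = 93.703883

93.704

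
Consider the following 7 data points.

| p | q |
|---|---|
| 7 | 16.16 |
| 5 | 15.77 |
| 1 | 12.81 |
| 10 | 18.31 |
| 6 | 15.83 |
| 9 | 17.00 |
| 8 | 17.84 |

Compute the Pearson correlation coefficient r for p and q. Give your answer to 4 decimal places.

0.9644

n = 7, Σx = 46, Σy = 113.72, Σxy = 778.58, Σx² = 356, Σy² = 1867.0452
Sxx = Σx² − (Σx)²/n = 356 − 302.285714 = 53.714286
Sxy = Σxy − (Σx)(Σy)/n = 778.58 − 747.302857 = 31.277143
Syy = Σy² − (Σy)²/n = 1867.0452 − 1847.462629 = 19.582571
r = Sxy/√(Sxx·Syy) = 31.277143/√(1051.863837) = 31.277143/32.432450 = 0.964378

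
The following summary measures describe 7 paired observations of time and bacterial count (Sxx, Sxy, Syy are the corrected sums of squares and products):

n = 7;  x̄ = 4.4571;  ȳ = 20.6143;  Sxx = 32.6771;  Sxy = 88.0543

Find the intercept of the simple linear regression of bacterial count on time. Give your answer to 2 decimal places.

b = Sxy/Sxx = 88.0543/32.6771 = 2.694679
a = ȳ − b·x̄ = 20.6143 − 2.694679·4.4571 = 8.603846

8.60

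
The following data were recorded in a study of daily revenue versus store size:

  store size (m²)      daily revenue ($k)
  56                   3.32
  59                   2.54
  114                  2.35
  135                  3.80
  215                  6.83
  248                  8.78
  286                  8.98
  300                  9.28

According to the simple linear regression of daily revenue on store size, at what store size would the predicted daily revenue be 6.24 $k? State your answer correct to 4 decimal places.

193.6463

n = 8, Σx = 1413, Σy = 45.88, Σxy = 10114.85, Σx² = 317363
Sxx = Σx² − (Σx)²/n = 317363 − 249571.125 = 67791.875
Sxy = Σxy − (Σx)(Σy)/n = 10114.85 − 8103.555 = 2011.295
b = Sxy/Sxx = 2011.295/67791.875 = 0.029669
a = ȳ − b·x̄ = 5.735 − 0.029669·176.625 = 0.494771
Set a + b·x = 6.24: x = (6.24 − 0.494771) / 0.029669 = 193.646321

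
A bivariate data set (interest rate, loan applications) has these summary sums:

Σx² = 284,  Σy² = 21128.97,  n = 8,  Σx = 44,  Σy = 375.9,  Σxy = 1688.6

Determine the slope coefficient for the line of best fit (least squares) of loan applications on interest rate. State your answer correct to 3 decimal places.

Sxx = Σx² − (Σx)²/n = 284 − 242 = 42
Sxy = Σxy − (Σx)(Σy)/n = 1688.6 − 2067.45 = -378.85
b = Sxy/Sxx = -378.85/42 = -9.020238

-9.020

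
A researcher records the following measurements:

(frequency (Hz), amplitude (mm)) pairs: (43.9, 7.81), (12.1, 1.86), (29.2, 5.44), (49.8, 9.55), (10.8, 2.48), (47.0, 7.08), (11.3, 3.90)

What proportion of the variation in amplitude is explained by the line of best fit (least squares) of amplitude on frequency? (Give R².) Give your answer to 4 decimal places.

n = 7, Σx = 204.1, Σy = 38.12, Σxy = 1403.417, Σx² = 7859.63, Σy² = 256.7386
Sxx = Σx² − (Σx)²/n = 7859.63 − 5950.972857 = 1908.657143
Sxy = Σxy − (Σx)(Σy)/n = 1403.417 − 1111.470286 = 291.946714
Syy = Σy² − (Σy)²/n = 256.7386 − 207.590629 = 49.147971
R² = Sxy²/(Sxx·Syy) = (291.946714)²/(1908.657143·49.147971) = 0.908602

0.9086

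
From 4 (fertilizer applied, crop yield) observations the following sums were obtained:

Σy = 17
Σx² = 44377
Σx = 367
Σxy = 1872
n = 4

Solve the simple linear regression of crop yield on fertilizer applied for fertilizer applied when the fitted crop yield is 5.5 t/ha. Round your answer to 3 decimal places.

134.603

Sxx = Σx² − (Σx)²/n = 44377 − 33672.25 = 10704.75
Sxy = Σxy − (Σx)(Σy)/n = 1872 − 1559.75 = 312.25
b = Sxy/Sxx = 312.25/10704.75 = 0.029169
a = ȳ − b·x̄ = 4.25 − 0.029169·91.75 = 1.573717
Set a + b·x = 5.5: x = (5.5 − 1.573717) / 0.029169 = 134.603283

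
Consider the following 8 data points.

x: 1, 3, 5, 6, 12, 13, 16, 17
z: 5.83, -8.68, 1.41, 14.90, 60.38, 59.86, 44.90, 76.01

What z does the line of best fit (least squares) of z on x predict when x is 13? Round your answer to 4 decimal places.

n = 8, Σx = 73, Σy = 254.61, Σxy = 3589.55, Σx² = 929
Sxx = Σx² − (Σx)²/n = 929 − 666.125 = 262.875
Sxy = Σxy − (Σx)(Σy)/n = 3589.55 − 2323.31625 = 1266.23375
b = Sxy/Sxx = 1266.23375/262.875 = 4.816866
a = ȳ − b·x̄ = 31.82625 − 4.816866·9.125 = -12.127656
ŷ(13) = a + b·13 = -12.127656 + 4.816866·13 = 50.491607

50.4916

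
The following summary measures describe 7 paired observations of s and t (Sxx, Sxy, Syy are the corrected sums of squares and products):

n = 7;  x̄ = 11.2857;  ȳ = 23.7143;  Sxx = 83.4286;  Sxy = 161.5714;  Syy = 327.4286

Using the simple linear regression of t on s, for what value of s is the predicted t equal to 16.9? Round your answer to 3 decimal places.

7.767

b = Sxy/Sxx = 161.5714/83.4286 = 1.936643
a = ȳ − b·x̄ = 23.7143 − 1.936643·11.2857 = 1.857930
Set a + b·x = 16.9: x = (16.9 − 1.857930) / 1.936643 = 7.767085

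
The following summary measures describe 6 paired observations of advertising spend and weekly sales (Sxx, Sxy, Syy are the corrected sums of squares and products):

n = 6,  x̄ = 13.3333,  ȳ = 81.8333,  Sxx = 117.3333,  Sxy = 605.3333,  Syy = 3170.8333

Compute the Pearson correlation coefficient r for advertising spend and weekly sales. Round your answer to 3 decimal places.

0.992

r = Sxy/√(Sxx·Syy) = 605.3333/√(372044.334839) = 605.3333/609.954371 = 0.992424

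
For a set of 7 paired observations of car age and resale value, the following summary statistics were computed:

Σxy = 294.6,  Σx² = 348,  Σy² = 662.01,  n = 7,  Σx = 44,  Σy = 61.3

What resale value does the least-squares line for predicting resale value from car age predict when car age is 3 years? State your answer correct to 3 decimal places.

12.930

Sxx = Σx² − (Σx)²/n = 348 − 276.571429 = 71.428571
Sxy = Σxy − (Σx)(Σy)/n = 294.6 − 385.314286 = -90.714286
b = Sxy/Sxx = -90.714286/71.428571 = -1.27
a = ȳ − b·x̄ = 8.757143 − (-1.27)·6.285714 = 16.74
ŷ(3) = a + b·3 = 16.74 + (-1.27)·3 = 12.93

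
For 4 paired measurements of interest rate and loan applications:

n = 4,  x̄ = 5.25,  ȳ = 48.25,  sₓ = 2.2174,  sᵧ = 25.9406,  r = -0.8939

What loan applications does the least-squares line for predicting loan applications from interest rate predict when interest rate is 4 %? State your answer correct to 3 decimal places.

b = r · sᵧ/sₓ = -0.8939 · 25.9406/2.2174 = -10.457429
a = ȳ − b·x̄ = 48.25 − (-10.457429)·5.25 = 103.151501
ŷ(4) = a + b·4 = 103.151501 + (-10.457429)·4 = 61.321786

61.322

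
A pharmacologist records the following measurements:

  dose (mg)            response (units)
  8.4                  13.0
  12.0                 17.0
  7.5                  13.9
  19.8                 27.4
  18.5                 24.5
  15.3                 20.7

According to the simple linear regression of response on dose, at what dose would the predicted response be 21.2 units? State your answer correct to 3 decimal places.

15.181

n = 6, Σx = 81.5, Σy = 116.5, Σxy = 1729.93, Σx² = 1239.19
Sxx = Σx² − (Σx)²/n = 1239.19 − 1107.041667 = 132.148333
Sxy = Σxy − (Σx)(Σy)/n = 1729.93 − 1582.458333 = 147.471667
b = Sxy/Sxx = 147.471667/132.148333 = 1.115956
a = ȳ − b·x̄ = 19.416667 − 1.115956·13.583333 = 4.258270
Set a + b·x = 21.2: x = (21.2 − 4.258270) / 1.115956 = 15.181366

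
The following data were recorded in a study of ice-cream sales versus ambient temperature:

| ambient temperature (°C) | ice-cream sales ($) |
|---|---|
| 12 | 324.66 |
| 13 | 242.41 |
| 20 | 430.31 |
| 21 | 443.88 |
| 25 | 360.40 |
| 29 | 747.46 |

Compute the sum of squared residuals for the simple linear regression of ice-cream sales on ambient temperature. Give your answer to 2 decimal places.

52437.06

n = 6, Σx = 120, Σy = 2549.12, Σxy = 55661.27, Σx² = 2620, Σy² = 1234947.4858
Sxx = Σx² − (Σx)²/n = 2620 − 2400 = 220
Sxy = Σxy − (Σx)(Σy)/n = 55661.27 − 50982.4 = 4678.87
Syy = Σy² − (Σy)²/n = 1234947.4858 − 1083002.129067 = 151945.356733
b = Sxy/Sxx = 4678.87/220 = 21.267591
SSE = Syy − b·Sxy = 151945.356733 − 21.267591·4678.87 = 52437.063657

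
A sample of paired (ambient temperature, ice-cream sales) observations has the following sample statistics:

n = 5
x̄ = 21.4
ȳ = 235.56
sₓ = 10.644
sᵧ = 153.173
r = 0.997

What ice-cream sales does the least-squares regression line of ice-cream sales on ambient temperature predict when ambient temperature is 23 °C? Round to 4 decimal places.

258.5158

b = r · sᵧ/sₓ = 0.997 · 153.173/10.644 = 14.347377
a = ȳ − b·x̄ = 235.56 − 14.347377·21.4 = -71.473868
ŷ(23) = a + b·23 = -71.473868 + 14.347377·23 = 258.515803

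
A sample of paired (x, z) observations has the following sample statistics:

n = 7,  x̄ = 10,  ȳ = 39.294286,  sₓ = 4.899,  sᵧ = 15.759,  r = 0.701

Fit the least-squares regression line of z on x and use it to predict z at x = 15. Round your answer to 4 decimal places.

b = r · sᵧ/sₓ = 0.701 · 15.759/4.899 = 2.254962
a = ȳ − b·x̄ = 39.294286 − 2.254962·10 = 16.744666
ŷ(15) = a + b·15 = 16.744666 + 2.254962·15 = 50.569096

50.5691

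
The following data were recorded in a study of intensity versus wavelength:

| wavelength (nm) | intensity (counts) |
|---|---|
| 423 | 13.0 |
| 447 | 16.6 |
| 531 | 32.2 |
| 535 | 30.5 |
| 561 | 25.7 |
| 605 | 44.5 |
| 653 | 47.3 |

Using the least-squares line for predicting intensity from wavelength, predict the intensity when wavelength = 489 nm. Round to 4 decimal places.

22.7966

n = 7, Σx = 3755, Σy = 209.8, Σxy = 118562, Σx² = 2054079
Sxx = Σx² − (Σx)²/n = 2054079 − 2014289.285714 = 39789.714286
Sxy = Σxy − (Σx)(Σy)/n = 118562 − 112542.714286 = 6019.285714
b = Sxy/Sxx = 6019.285714/39789.714286 = 0.151277
a = ȳ − b·x̄ = 29.971429 − 0.151277·536.428571 = -51.178107
ŷ(489) = a + b·489 = -51.178107 + 0.151277·489 = 22.796556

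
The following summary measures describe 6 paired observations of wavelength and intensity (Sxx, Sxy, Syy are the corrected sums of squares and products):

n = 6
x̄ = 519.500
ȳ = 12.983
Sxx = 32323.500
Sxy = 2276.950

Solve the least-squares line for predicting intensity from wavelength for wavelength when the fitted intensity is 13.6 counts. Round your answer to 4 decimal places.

b = Sxy/Sxx = 2276.95/32323.5 = 0.070443
a = ȳ − b·x̄ = 12.983 − 0.070443·519.5 = -23.611909
Set a + b·x = 13.6: x = (13.6 − (-23.611909)) / 0.070443 = 528.258910

528.2589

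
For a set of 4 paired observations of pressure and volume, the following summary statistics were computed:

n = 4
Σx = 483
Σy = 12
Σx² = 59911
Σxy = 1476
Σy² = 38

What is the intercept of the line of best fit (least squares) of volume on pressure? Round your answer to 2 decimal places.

Sxx = Σx² − (Σx)²/n = 59911 − 58322.25 = 1588.75
Sxy = Σxy − (Σx)(Σy)/n = 1476 − 1449 = 27
b = Sxy/Sxx = 27/1588.75 = 0.016994
a = ȳ − b·x̄ = 3 − 0.016994·120.75 = 0.947915

0.95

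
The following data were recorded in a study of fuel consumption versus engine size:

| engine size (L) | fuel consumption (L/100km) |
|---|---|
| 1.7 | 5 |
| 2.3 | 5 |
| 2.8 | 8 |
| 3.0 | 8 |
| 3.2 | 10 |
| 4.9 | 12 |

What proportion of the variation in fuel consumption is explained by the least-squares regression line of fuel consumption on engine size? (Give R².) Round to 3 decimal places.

n = 6, Σx = 17.9, Σy = 48, Σxy = 157.2, Σx² = 59.27, Σy² = 422
Sxx = Σx² − (Σx)²/n = 59.27 − 53.401667 = 5.868333
Sxy = Σxy − (Σx)(Σy)/n = 157.2 − 143.2 = 14
Syy = Σy² − (Σy)²/n = 422 − 384 = 38
R² = Sxy²/(Sxx·Syy) = (14)²/(5.868333·38) = 0.878937

0.879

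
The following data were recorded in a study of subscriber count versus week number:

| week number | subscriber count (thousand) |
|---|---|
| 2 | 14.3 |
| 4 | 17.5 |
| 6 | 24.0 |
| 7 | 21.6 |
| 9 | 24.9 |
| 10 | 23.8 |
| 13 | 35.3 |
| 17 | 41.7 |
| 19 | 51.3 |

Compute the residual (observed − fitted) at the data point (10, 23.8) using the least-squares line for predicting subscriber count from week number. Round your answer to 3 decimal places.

-5.147

n = 9, Σx = 87, Σy = 254.4, Σxy = 2998.4, Σx² = 1105
Sxx = Σx² − (Σx)²/n = 1105 − 841 = 264
Sxy = Σxy − (Σx)(Σy)/n = 2998.4 − 2459.2 = 539.2
b = Sxy/Sxx = 539.2/264 = 2.042424
a = ȳ − b·x̄ = 28.266667 − 2.042424·9.666667 = 8.523232
ŷ(10) = 8.523232 + 2.042424·10 = 28.947475
residual = y − ŷ = 23.8 − 28.947475 = -5.147475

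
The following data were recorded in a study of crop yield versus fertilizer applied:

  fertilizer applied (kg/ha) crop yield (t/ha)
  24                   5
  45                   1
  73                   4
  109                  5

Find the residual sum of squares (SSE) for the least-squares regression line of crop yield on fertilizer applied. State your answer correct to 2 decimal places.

9.84

n = 4, Σx = 251, Σy = 15, Σxy = 1002, Σx² = 19811, Σy² = 67
Sxx = Σx² − (Σx)²/n = 19811 − 15750.25 = 4060.75
Sxy = Σxy − (Σx)(Σy)/n = 1002 − 941.25 = 60.75
Syy = Σy² − (Σy)²/n = 67 − 56.25 = 10.75
b = Sxy/Sxx = 60.75/4060.75 = 0.014960
SSE = Syy − b·Sxy = 10.75 − 0.014960·60.75 = 9.841162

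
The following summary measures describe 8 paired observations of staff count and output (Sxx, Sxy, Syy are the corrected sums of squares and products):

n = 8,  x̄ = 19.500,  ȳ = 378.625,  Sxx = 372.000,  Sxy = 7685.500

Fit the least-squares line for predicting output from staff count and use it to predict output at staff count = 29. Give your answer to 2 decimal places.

574.89

b = Sxy/Sxx = 7685.5/372 = 20.659946
a = ȳ − b·x̄ = 378.625 − 20.659946·19.5 = -24.243952
ŷ(29) = a + b·29 = -24.243952 + 20.659946·29 = 574.894489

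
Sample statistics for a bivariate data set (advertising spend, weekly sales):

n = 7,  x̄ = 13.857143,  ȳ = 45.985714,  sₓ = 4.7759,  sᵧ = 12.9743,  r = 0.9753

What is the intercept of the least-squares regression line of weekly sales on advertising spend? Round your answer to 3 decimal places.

9.271

b = r · sᵧ/sₓ = 0.9753 · 12.9743/4.7759 = 2.649518
a = ȳ − b·x̄ = 45.985714 − 2.649518·13.857143 = 9.270959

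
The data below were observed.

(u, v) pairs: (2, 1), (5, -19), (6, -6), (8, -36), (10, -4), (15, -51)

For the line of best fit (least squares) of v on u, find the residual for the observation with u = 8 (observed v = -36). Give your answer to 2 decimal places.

n = 6, Σx = 46, Σy = -115, Σxy = -1222, Σx² = 454
Sxx = Σx² − (Σx)²/n = 454 − 352.666667 = 101.333333
Sxy = Σxy − (Σx)(Σy)/n = -1222 − (-881.666667) = -340.333333
b = Sxy/Sxx = -340.333333/101.333333 = -3.358553
a = ȳ − b·x̄ = -19.166667 − (-3.358553)·7.666667 = 6.582237
ŷ(8) = 6.582237 + (-3.358553)·8 = -20.286184
residual = y − ŷ = -36 − (-20.286184) = -15.713816

-15.71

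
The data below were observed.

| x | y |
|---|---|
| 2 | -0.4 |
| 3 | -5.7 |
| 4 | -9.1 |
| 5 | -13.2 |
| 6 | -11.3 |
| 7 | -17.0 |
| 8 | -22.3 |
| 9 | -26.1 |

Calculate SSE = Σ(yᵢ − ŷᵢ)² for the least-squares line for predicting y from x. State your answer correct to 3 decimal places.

21.674

n = 8, Σx = 44, Σy = -105.1, Σxy = -720.4, Σx² = 284, Σy² = 1884.89
Sxx = Σx² − (Σx)²/n = 284 − 242 = 42
Sxy = Σxy − (Σx)(Σy)/n = -720.4 − (-578.05) = -142.35
Syy = Σy² − (Σy)²/n = 1884.89 − 1380.75125 = 504.13875
b = Sxy/Sxx = -142.35/42 = -3.389286
SSE = Syy − b·Sxy = 504.13875 − (-3.389286)·(-142.35) = 21.673929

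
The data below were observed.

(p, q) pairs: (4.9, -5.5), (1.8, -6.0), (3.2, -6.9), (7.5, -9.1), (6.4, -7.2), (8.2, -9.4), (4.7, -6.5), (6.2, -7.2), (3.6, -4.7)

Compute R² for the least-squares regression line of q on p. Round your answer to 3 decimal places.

0.624

n = 9, Σx = 46.5, Σy = -62.5, Σxy = -343.35, Σx² = 275.43, Σy² = 453.05
Sxx = Σx² − (Σx)²/n = 275.43 − 240.25 = 35.18
Sxy = Σxy − (Σx)(Σy)/n = -343.35 − (-322.916667) = -20.433333
Syy = Σy² − (Σy)²/n = 453.05 − 434.027778 = 19.022222
R² = Sxy²/(Sxx·Syy) = (-20.433333)²/(35.18·19.022222) = 0.623909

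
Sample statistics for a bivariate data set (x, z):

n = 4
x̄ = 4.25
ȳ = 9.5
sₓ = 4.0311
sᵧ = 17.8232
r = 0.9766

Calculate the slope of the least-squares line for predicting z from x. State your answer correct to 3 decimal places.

b = r · sᵧ/sₓ = 0.9766 · 17.8232/4.0311 = 4.317962

4.318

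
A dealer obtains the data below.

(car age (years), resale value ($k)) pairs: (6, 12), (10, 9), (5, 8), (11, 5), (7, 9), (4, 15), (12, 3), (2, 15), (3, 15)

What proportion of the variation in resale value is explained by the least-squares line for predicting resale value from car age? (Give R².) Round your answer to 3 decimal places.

n = 9, Σx = 60, Σy = 91, Σxy = 491, Σx² = 504, Σy² = 1079
Sxx = Σx² − (Σx)²/n = 504 − 400 = 104
Sxy = Σxy − (Σx)(Σy)/n = 491 − 606.666667 = -115.666667
Syy = Σy² − (Σy)²/n = 1079 − 920.111111 = 158.888889
R² = Sxy²/(Sxx·Syy) = (-115.666667)²/(104·158.888889) = 0.809636

0.810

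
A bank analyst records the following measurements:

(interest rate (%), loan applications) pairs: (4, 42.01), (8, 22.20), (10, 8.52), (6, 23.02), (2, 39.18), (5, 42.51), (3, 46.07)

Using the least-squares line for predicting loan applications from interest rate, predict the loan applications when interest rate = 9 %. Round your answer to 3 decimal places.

n = 7, Σx = 38, Σy = 223.51, Σxy = 998.08, Σx² = 254
Sxx = Σx² − (Σx)²/n = 254 − 206.285714 = 47.714286
Sxy = Σxy − (Σx)(Σy)/n = 998.08 − 1213.34 = -215.26
b = Sxy/Sxx = -215.26/47.714286 = -4.511437
a = ȳ − b·x̄ = 31.93 − (-4.511437)·5.428571 = 56.420659
ŷ(9) = a + b·9 = 56.420659 + (-4.511437)·9 = 15.817725

15.818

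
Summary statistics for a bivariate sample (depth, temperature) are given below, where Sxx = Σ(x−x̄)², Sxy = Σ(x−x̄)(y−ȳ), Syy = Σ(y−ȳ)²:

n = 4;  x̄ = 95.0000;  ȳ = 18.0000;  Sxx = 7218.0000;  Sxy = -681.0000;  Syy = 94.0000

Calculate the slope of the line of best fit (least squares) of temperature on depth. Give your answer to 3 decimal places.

b = Sxy/Sxx = -681/7218 = -0.094347

-0.094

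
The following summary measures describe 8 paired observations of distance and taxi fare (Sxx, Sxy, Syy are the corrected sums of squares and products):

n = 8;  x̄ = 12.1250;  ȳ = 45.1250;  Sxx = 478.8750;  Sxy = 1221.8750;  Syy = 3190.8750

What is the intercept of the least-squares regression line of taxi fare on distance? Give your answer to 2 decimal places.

b = Sxy/Sxx = 1221.875/478.875 = 2.551553
a = ȳ − b·x̄ = 45.125 − 2.551553·12.125 = 14.187418

14.19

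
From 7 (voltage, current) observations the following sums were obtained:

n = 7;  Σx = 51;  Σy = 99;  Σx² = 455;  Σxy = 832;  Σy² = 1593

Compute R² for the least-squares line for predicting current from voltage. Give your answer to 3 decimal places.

0.762

Sxx = Σx² − (Σx)²/n = 455 − 371.571429 = 83.428571
Sxy = Σxy − (Σx)(Σy)/n = 832 − 721.285714 = 110.714286
Syy = Σy² − (Σy)²/n = 1593 − 1400.142857 = 192.857143
R² = Sxy²/(Sxx·Syy) = (110.714286)²/(83.428571·192.857143) = 0.761828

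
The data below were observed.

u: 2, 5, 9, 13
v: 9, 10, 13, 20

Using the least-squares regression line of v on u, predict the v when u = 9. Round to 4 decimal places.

14.7309

n = 4, Σx = 29, Σy = 52, Σxy = 445, Σx² = 279
Sxx = Σx² − (Σx)²/n = 279 − 210.25 = 68.75
Sxy = Σxy − (Σx)(Σy)/n = 445 − 377 = 68
b = Sxy/Sxx = 68/68.75 = 0.989091
a = ȳ − b·x̄ = 13 − 0.989091·7.25 = 5.829091
ŷ(9) = a + b·9 = 5.829091 + 0.989091·9 = 14.730909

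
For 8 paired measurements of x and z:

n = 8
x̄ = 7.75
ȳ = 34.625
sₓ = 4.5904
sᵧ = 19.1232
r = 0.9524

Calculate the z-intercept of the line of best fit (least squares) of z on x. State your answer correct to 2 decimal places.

3.88

b = r · sᵧ/sₓ = 0.9524 · 19.1232/4.5904 = 3.967614
a = ȳ − b·x̄ = 34.625 − 3.967614·7.75 = 3.875991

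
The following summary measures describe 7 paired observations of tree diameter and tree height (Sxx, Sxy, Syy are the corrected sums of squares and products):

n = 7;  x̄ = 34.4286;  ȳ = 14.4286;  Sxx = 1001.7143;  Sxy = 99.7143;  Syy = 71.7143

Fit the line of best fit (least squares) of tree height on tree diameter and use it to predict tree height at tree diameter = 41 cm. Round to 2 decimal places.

15.08

b = Sxy/Sxx = 99.7143/1001.7143 = 0.099544
a = ȳ − b·x̄ = 14.4286 − 0.099544·34.4286 = 11.001451
ŷ(41) = a + b·41 = 11.001451 + 0.099544·41 = 15.082741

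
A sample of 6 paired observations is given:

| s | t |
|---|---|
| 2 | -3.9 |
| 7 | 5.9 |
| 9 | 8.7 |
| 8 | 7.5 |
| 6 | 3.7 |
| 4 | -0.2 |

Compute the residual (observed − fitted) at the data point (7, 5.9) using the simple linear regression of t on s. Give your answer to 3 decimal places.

n = 6, Σx = 36, Σy = 21.7, Σxy = 193.2, Σx² = 250
Sxx = Σx² − (Σx)²/n = 250 − 216 = 34
Sxy = Σxy − (Σx)(Σy)/n = 193.2 − 130.2 = 63
b = Sxy/Sxx = 63/34 = 1.852941
a = ȳ − b·x̄ = 3.616667 − 1.852941·6 = -7.500980
ŷ(7) = -7.500980 + 1.852941·7 = 5.469608
residual = y − ŷ = 5.9 − 5.469608 = 0.430392

0.430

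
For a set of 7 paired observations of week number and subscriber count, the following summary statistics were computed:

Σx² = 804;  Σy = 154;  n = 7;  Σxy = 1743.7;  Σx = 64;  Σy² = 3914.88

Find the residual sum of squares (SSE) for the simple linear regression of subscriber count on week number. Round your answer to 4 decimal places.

Sxx = Σx² − (Σx)²/n = 804 − 585.142857 = 218.857143
Sxy = Σxy − (Σx)(Σy)/n = 1743.7 − 1408 = 335.7
Syy = Σy² − (Σy)²/n = 3914.88 − 3388 = 526.88
b = Sxy/Sxx = 335.7/218.857143 = 1.533877
SSE = Syy − b·Sxy = 526.88 − 1.533877·335.7 = 11.957396

11.9574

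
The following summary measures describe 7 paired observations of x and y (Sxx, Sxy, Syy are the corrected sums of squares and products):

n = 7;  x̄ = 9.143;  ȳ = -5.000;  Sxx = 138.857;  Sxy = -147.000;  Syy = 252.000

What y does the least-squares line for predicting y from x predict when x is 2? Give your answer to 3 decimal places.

b = Sxy/Sxx = -147/138.857 = -1.058643
a = ȳ − b·x̄ = -5 − (-1.058643)·9.143 = 4.679174
ŷ(2) = a + b·2 = 4.679174 + (-1.058643)·2 = 2.561887

2.562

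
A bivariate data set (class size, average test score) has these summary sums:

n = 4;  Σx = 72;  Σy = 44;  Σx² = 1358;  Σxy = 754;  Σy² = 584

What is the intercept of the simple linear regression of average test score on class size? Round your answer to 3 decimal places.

22.032

Sxx = Σx² − (Σx)²/n = 1358 − 1296 = 62
Sxy = Σxy − (Σx)(Σy)/n = 754 − 792 = -38
b = Sxy/Sxx = -38/62 = -0.612903
a = ȳ − b·x̄ = 11 − (-0.612903)·18 = 22.032258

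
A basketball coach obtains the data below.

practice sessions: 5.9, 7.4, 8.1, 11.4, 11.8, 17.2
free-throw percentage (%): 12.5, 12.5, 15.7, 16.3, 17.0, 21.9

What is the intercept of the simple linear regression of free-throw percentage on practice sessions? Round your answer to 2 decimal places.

n = 6, Σx = 61.8, Σy = 95.9, Σxy = 1056.52, Σx² = 720.22
Sxx = Σx² − (Σx)²/n = 720.22 − 636.54 = 83.68
Sxy = Σxy − (Σx)(Σy)/n = 1056.52 − 987.77 = 68.75
b = Sxy/Sxx = 68.75/83.68 = 0.821582
a = ȳ − b·x̄ = 15.983333 − 0.821582·10.3 = 7.521036

7.52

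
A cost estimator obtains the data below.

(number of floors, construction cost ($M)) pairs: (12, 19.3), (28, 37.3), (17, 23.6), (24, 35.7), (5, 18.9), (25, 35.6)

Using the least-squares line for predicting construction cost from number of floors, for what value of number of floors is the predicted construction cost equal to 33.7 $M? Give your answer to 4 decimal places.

n = 6, Σx = 111, Σy = 170.4, Σxy = 3518.5, Σx² = 2443
Sxx = Σx² − (Σx)²/n = 2443 − 2053.5 = 389.5
Sxy = Σxy − (Σx)(Σy)/n = 3518.5 − 3152.4 = 366.1
b = Sxy/Sxx = 366.1/389.5 = 0.939923
a = ȳ − b·x̄ = 28.4 − 0.939923·18.5 = 11.011425
Set a + b·x = 33.7: x = (33.7 − 11.011425) / 0.939923 = 24.138760

24.1388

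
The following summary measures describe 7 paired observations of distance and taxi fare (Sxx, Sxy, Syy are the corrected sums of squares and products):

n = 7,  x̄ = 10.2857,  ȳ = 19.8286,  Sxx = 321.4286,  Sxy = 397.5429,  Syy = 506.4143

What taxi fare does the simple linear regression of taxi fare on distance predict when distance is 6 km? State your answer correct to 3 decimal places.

14.528

b = Sxy/Sxx = 397.5429/321.4286 = 1.236800
a = ȳ − b·x̄ = 19.8286 − 1.236800·10.2857 = 7.107246
ŷ(6) = a + b·6 = 7.107246 + 1.236800·6 = 14.528046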